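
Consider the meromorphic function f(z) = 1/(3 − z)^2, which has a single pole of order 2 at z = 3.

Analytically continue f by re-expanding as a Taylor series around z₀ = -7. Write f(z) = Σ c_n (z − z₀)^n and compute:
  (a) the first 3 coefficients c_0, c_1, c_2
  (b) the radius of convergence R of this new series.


Let w = z − z₀, so z = z₀ + w.
Then 3 − z = 3 − (z₀ + w) = (3 − z₀) − w = 10 − w.
f(z) = 1/(10 − w)^2 = (1/(10)^2) · (1 − w/(10))^{−2}.
By the binomial series (1−u)^{−2} = Σ_{n≥0} C(n+1, 1) u^n for |u|<1, with u = w/(10):
  c_n = C(n+1, 1) / (10)^(n+2).
  c_0 = 1/(10)^2 = 1/100.
  c_1 = 2/(10)^3 = 1/500.
  c_2 = 3/(10)^4 = 3/10000.
The series is valid for |w/d| < 1, i.e. |z − z₀| < |d|.
Radius of convergence: R = |3 − z₀| = |10| = 10 (distance from z₀ to the singularity z = 3).

c_0 = 1/100, c_1 = 1/500, c_2 = 3/10000; R = 10.


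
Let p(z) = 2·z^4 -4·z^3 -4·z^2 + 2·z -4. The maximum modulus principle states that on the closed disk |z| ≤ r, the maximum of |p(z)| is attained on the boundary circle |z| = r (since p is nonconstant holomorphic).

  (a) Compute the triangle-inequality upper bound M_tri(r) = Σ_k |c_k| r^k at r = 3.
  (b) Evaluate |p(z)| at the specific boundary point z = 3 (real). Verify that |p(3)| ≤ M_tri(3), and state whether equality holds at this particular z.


Coefficients: c_0 = -4, c_1 = 2, c_2 = -4, c_3 = -4, c_4 = 2. Radius r = 3.
Part (a). Triangle bound: M_tri(r) = Σ_k |c_k| r^k
  = |-4|·3^0 + |2|·3^1 + |-4|·3^2 + |-4|·3^3 + |2|·3^4
  = 4 + 6 + 36 + 108 + 162 = 316.
This bounds M(r) := max_{|z|=r} |p(z)| from above; equality holds iff all terms c_k z^k can be made to align in phase at a single z on |z|=r.
Part (b). At z = 3 (real, on the circle |z| = r):
  p(3) = (-4)·3^0 + (2)·3^1 + (-4)·3^2 + (-4)·3^3 + (2)·3^4 = 20.
  |p(3)| = 20.
Check: |p(3)| = 20 ≤ 316 = M_tri(3). ✓ Equality does not hold at z = 3 (the coefficients have mixed signs, so the terms do not all align in phase there).

M_tri(3) = 316; |p(3)| = 20; equality at z=3: no.


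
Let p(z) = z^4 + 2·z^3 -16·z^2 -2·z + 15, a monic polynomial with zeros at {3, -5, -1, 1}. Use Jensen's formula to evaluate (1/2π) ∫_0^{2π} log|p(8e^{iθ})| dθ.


Zeros: -5, -1, 1, 3; r = 8.
Inside |z| < r: -5, -1, 1, 3. Outside (|z| ≥ r): ∅.
p(0) = 15, so log|p(0)| = log(15) = 2.7081.
Apply Jensen: I(r) = log|p(0)| + Σ_k log(r/|z_k|), summed over zeros inside |z| < r.
  log(r/|z_k|) for z_k = 3: log(8/3) = 0.9808
  log(r/|z_k|) for z_k = -5: log(8/5) = 0.4700
  log(r/|z_k|) for z_k = -1: log(8/1) = 2.0794
  log(r/|z_k|) for z_k = 1: log(8/1) = 2.0794
Sum over inside zeros: 5.6097.
I(r) = log|p(0)| + (inside sum) = 2.7081 + 5.6097 = 8.3178.
Closed form (all zeros inside, monic): I(r) = n·log(r) = 4·log(8) = 8.3178. ✓

I(r) ≈ 8.3178.


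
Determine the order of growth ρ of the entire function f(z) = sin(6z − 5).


sin(w) is a linear combination of e^{iw} and e^{−iw} (or e^w, e^{−w} in the hyperbolic case), so |sin(w)| ≤ e^{|w|}. With w = 6z − 5, |w| ≤ 6|z| + 5 = 6r + 5 on |z| = r, giving M(r) ≤ e^{6r + 5}, so ρ ≤ 1. On a suitable ray (z = it for sin/cos; z = t for sinh/cosh, t real → ∞), |sin(6z − 5)| grows like e^{6|t|}/2, so ρ ≥ 1. Hence ρ = 1.
Therefore ρ = 1.

Order ρ = 1.


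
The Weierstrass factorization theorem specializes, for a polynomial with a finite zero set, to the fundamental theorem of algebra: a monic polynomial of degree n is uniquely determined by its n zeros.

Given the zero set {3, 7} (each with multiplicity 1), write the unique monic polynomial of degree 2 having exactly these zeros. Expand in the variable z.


The polynomial is p(z) = ∏_{α ∈ S} (z − α), where S = {3, 7}.
Expanding the product yields: p(z) = z^2 -10·z + 21.
The resulting polynomial has degree 2 and real coefficients as required.

p(z) = z^2 -10·z + 21.


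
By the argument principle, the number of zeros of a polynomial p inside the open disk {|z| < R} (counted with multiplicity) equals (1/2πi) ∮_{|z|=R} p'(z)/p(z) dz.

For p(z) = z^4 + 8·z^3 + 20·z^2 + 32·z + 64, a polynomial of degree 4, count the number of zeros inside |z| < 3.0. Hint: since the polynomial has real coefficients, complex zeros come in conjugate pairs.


The zeros of p are: -4, (0 + 2i), (0 - 2i), -4.
Their magnitudes are: 4, 2, 2, 4.
Zeros with |z| < R = 3.0: (0 + 2i), (0 - 2i).
Count = 2.
By the argument principle, (1/2πi) ∮_{|z|=R} p'(z)/p(z) dz equals exactly this count.

Number of zeros inside |z| < 3.0: 2.


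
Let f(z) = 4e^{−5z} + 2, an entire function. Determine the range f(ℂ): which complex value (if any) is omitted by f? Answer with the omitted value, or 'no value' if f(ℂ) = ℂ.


Little Picard bounds the complement of f(ℂ) to at most one point.
e^{−5z} is never zero on ℂ, so 4·e^{−5z} takes every value in ℂ ∖ {0}. Adding 2 shifts the range to ℂ ∖ {2}. Thus f omits exactly the value 2.

Omitted value: 2.


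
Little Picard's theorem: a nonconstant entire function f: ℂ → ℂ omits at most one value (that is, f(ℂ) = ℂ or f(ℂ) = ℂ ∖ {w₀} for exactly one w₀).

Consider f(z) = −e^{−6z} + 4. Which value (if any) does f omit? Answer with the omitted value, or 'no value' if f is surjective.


Little Picard bounds the complement of f(ℂ) to at most one point.
e^{−6z} is never zero on ℂ, so -1·e^{−6z} takes every value in ℂ ∖ {0}. Adding 4 shifts the range to ℂ ∖ {4}. Thus f omits exactly the value 4.

Omitted value: 4.


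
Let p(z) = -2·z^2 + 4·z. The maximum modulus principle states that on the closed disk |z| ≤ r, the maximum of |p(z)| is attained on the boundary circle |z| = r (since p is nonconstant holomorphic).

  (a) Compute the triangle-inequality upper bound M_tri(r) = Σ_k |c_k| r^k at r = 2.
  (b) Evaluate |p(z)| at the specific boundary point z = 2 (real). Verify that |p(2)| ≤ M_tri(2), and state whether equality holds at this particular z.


Coefficients: c_0 = 0, c_1 = 4, c_2 = -2. Radius r = 2.
Part (a). Triangle bound: M_tri(r) = Σ_k |c_k| r^k
  = |0|·2^0 + |4|·2^1 + |-2|·2^2
  = 0 + 8 + 8 = 16.
This bounds M(r) := max_{|z|=r} |p(z)| from above; equality holds iff all terms c_k z^k can be made to align in phase at a single z on |z|=r.
Part (b). At z = 2 (real, on the circle |z| = r):
  p(2) = (0)·2^0 + (4)·2^1 + (-2)·2^2 = 0.
  |p(2)| = 0.
Check: |p(2)| = 0 ≤ 16 = M_tri(2). ✓ Equality does not hold at z = 2 (the coefficients have mixed signs, so the terms do not all align in phase there).

M_tri(2) = 16; |p(2)| = 0; equality at z=2: no.


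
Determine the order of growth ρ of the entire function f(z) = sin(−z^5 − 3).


Write sin(w) = (e^{iw} ± e^{−iw})/(2 or 2i), so |sin(w)| ≤ e^{|w|}. With w = −z^5 − 3, |w| ≤ 1r^5 + 3 on |z|=r, giving M(r) ≤ e^{1r^5 + 3} and ρ ≤ 5. For the lower bound, choose z on |z|=r with -1z^5 purely imaginary of modulus 1r^5; then |sin(−z^5 − 3)| grows like e^{1r^5}/2, so ρ ≥ 5. Hence ρ = 5.
Therefore ρ = 5.

Order ρ = 5.


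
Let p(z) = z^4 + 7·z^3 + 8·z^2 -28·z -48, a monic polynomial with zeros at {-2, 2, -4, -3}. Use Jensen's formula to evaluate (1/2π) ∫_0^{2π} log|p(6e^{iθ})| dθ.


Zeros: -4, -3, -2, 2; r = 6.
Inside |z| < r: -4, -3, -2, 2. Outside (|z| ≥ r): ∅.
p(0) = -48, so log|p(0)| = log(48) = 3.8712.
Apply Jensen: I(r) = log|p(0)| + Σ_k log(r/|z_k|), summed over zeros inside |z| < r.
  log(r/|z_k|) for z_k = -2: log(6/2) = 1.0986
  log(r/|z_k|) for z_k = 2: log(6/2) = 1.0986
  log(r/|z_k|) for z_k = -4: log(6/4) = 0.4055
  log(r/|z_k|) for z_k = -3: log(6/3) = 0.6931
Sum over inside zeros: 3.2958.
I(r) = log|p(0)| + (inside sum) = 3.8712 + 3.2958 = 7.1670.
Closed form (all zeros inside, monic): I(r) = n·log(r) = 4·log(6) = 7.1670. ✓

I(r) ≈ 7.1670.


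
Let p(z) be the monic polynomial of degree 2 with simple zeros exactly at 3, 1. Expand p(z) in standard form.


The polynomial is p(z) = ∏_{α ∈ S} (z − α), where S = {3, 1}.
Expanding the product yields: p(z) = z^2 -4·z + 3.
The resulting polynomial has degree 2 and real coefficients as required.

p(z) = z^2 -4·z + 3.


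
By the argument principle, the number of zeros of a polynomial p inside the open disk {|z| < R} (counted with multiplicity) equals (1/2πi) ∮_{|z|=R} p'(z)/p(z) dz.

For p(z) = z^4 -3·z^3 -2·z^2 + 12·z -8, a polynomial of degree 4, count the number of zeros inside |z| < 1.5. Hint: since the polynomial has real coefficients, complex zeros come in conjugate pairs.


The zeros of p are: -2, 2, 2, 1.
Their magnitudes are: 2, 2, 2, 1.
Zeros with |z| < R = 1.5: 1.
Count = 1.
By the argument principle, (1/2πi) ∮_{|z|=R} p'(z)/p(z) dz equals exactly this count.

Number of zeros inside |z| < 1.5: 1.


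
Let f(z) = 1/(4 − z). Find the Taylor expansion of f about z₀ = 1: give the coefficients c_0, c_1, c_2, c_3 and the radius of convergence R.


Let w = z − z₀, so z = z₀ + w.
Then 4 − z = 4 − (z₀ + w) = (4 − z₀) − w = 3 − w.
f(z) = 1/(3 − w) = (1/(3)) · 1/(1 − w/(3)) = Σ_{n≥0} w^n / (3)^(n+1).
So c_n = 1/(3)^(n+1):
  c_0 = 1/(3)^1 = 1/3.
  c_1 = 1/(3)^2 = 1/9.
  c_2 = 1/(3)^3 = 1/27.
  c_3 = 1/(3)^4 = 1/81.
The series is valid for |w/d| < 1, i.e. |z − z₀| < |d|.
Radius of convergence: R = |4 − z₀| = |3| = 3 (distance from z₀ to the singularity z = 4).

c_0 = 1/3, c_1 = 1/9, c_2 = 1/27, c_3 = 1/81; R = 3.


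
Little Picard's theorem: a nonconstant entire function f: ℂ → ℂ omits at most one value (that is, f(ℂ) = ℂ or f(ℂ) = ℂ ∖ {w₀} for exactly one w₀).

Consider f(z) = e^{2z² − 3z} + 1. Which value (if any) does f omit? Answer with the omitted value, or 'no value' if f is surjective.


Little Picard bounds the complement of f(ℂ) to at most one point.
The exponent g(z) = 2z² − 3z is a nonconstant polynomial, hence surjective onto ℂ. So e^{g(z)} takes every value in {e^w : w ∈ ℂ} = ℂ ∖ {0}. Adding 1 shifts the range to ℂ ∖ {1}. f omits exactly 1.

Omitted value: 1.


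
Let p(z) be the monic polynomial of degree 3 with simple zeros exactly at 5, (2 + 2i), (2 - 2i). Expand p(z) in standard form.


The polynomial is p(z) = ∏_{α ∈ S} (z − α), where S = {5, (2 + 2i), (2 - 2i)}.
Expanding the product yields: p(z) = z^3 -9·z^2 + 28·z -40.
Note conjugate pairs combine to real quadratics: (z − (2+2i))(z − (2−2i)) = z² − 4z + 8.
The resulting polynomial has degree 3 and real coefficients as required.

p(z) = z^3 -9·z^2 + 28·z -40.


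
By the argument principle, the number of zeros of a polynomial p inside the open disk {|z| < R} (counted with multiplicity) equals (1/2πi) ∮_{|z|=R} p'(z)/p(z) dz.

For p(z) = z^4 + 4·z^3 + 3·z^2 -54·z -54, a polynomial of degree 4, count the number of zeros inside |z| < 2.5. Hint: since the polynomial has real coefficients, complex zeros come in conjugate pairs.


The zeros of p are: 3, (-3 + 3i), (-3 - 3i), -1.
Their magnitudes are: 3, 4.243, 4.243, 1.
Zeros with |z| < R = 2.5: -1.
Count = 1.
By the argument principle, (1/2πi) ∮_{|z|=R} p'(z)/p(z) dz equals exactly this count.

Number of zeros inside |z| < 2.5: 1.


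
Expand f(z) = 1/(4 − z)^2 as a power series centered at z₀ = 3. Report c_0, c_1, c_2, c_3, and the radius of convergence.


Let w = z − z₀, so z = z₀ + w.
Then 4 − z = 4 − (z₀ + w) = (4 − z₀) − w = 1 − w.
f(z) = 1/(1 − w)^2 = (1/(1)^2) · (1 − w/(1))^{−2}.
By the binomial series (1−u)^{−2} = Σ_{n≥0} C(n+1, 1) u^n for |u|<1, with u = w/(1):
  c_n = C(n+1, 1) / (1)^(n+2).
  c_0 = 1/(1)^2 = 1.
  c_1 = 2/(1)^3 = 2.
  c_2 = 3/(1)^4 = 3.
  c_3 = 4/(1)^5 = 4.
The series is valid for |w/d| < 1, i.e. |z − z₀| < |d|.
Radius of convergence: R = |4 − z₀| = |1| = 1 (distance from z₀ to the singularity z = 4).

c_0 = 1, c_1 = 2, c_2 = 3, c_3 = 4; R = 1.


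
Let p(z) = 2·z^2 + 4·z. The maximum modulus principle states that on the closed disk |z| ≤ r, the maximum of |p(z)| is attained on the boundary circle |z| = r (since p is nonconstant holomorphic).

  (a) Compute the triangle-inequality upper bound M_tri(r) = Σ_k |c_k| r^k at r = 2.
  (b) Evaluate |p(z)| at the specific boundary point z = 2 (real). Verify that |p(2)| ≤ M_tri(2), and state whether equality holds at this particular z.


Coefficients: c_0 = 0, c_1 = 4, c_2 = 2. Radius r = 2.
Part (a). Triangle bound: M_tri(r) = Σ_k |c_k| r^k
  = |0|·2^0 + |4|·2^1 + |2|·2^2
  = 0 + 8 + 8 = 16.
This bounds M(r) := max_{|z|=r} |p(z)| from above; equality holds iff all terms c_k z^k can be made to align in phase at a single z on |z|=r.
Part (b). At z = 2 (real, on the circle |z| = r):
  p(2) = (0)·2^0 + (4)·2^1 + (2)·2^2 = 16.
  |p(2)| = 16.
Since all nonzero coefficients share the same sign, |p(2)| = 16 = M_tri(2); the triangle bound is attained at z = 2, so in fact M(r) = 16.

M_tri(2) = 16; |p(2)| = 16; equality at z=2: yes.


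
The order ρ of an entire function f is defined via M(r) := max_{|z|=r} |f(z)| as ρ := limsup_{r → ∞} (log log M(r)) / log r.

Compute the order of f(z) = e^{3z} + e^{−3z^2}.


Each summand is entire of order 1 and 2 respectively (as in the single-exponential case). The order of a sum is at most the max of the orders, so ρ ≤ 2. For the lower bound: on |z|=r choose arg z so that -3z^2 is real positive; then |e^{-3z^2}| = e^{3r^2} while |e^{3z}| ≤ e^{3r^1} = o(e^{3r^2}). So |f| ≥ e^{3r^2}(1 − o(1)) and ρ ≥ 2. Hence ρ = max(1, 2) = 2.
Therefore ρ = 2.

Order ρ = 2.


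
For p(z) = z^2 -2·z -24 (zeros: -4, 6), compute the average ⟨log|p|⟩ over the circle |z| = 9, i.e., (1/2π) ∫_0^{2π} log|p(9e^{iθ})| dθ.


Zeros: -4, 6; r = 9.
Inside |z| < r: -4, 6. Outside (|z| ≥ r): ∅.
p(0) = -24, so log|p(0)| = log(24) = 3.1781.
Apply Jensen: I(r) = log|p(0)| + Σ_k log(r/|z_k|), summed over zeros inside |z| < r.
  log(r/|z_k|) for z_k = -4: log(9/4) = 0.8109
  log(r/|z_k|) for z_k = 6: log(9/6) = 0.4055
Sum over inside zeros: 1.2164.
I(r) = log|p(0)| + (inside sum) = 3.1781 + 1.2164 = 4.3944.
Closed form (all zeros inside, monic): I(r) = n·log(r) = 2·log(9) = 4.3944. ✓

I(r) ≈ 4.3944.


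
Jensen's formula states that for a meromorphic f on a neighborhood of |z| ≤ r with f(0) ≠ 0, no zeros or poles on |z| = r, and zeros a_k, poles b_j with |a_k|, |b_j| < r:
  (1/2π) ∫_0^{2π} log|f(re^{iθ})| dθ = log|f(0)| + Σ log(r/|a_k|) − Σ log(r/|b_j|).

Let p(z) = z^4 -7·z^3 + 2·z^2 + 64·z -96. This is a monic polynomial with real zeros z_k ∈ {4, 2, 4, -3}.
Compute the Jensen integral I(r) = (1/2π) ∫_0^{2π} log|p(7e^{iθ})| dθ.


Zeros: -3, 2, 4, 4; r = 7.
Inside |z| < r: -3, 2, 4, 4. Outside (|z| ≥ r): ∅.
p(0) = -96, so log|p(0)| = log(96) = 4.5643.
Apply Jensen: I(r) = log|p(0)| + Σ_k log(r/|z_k|), summed over zeros inside |z| < r.
  log(r/|z_k|) for z_k = 4: log(7/4) = 0.5596
  log(r/|z_k|) for z_k = 2: log(7/2) = 1.2528
  log(r/|z_k|) for z_k = 4: log(7/4) = 0.5596
  log(r/|z_k|) for z_k = -3: log(7/3) = 0.8473
Sum over inside zeros: 3.2193.
I(r) = log|p(0)| + (inside sum) = 4.5643 + 3.2193 = 7.7836.
Closed form (all zeros inside, monic): I(r) = n·log(r) = 4·log(7) = 7.7836. ✓

I(r) ≈ 7.7836.


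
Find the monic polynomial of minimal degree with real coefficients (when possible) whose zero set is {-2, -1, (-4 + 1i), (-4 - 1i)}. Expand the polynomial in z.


The polynomial is p(z) = ∏_{α ∈ S} (z − α), where S = {-2, -1, (-4 + 1i), (-4 - 1i)}.
Expanding the product yields: p(z) = z^4 + 11·z^3 + 43·z^2 + 67·z + 34.
Note conjugate pairs combine to real quadratics: (z − (-4+1i))(z − (-4−1i)) = z² + 8z + 17.
The resulting polynomial has degree 4 and real coefficients as required.

p(z) = z^4 + 11·z^3 + 43·z^2 + 67·z + 34.


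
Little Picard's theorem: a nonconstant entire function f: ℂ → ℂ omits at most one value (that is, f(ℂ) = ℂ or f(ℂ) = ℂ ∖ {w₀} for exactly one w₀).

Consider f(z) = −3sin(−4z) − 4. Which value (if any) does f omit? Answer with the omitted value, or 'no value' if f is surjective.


Little Picard bounds the complement of f(ℂ) to at most one point.
sin is entire and surjective onto ℂ: for every w ∈ ℂ, sin(ζ) = w has a solution ζ ∈ ℂ (e.g., via the complex inverse arcsin). With ζ = −4z this gives z = ζ/(-4). Then -3·sin(−4z) takes every value in -3·ℂ = ℂ, and adding -4 is a bijection of ℂ. So f is surjective and omits no value. (Note: only on the real line is sin bounded by [−1, 1].)

Omitted value: no value.


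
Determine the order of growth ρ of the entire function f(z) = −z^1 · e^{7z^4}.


M(r) = max_{|z|=r} |-1|·|z|^1·|e^{7z^4}| = 1·r^1 · e^{7r^4} (the factors attain their maxima compatibly on |z|=r). Then log M(r) = log 1 + 1·log r + 7r^4, dominated by the last term, so log log M(r) ~ 4·log r. The polynomial factor -1z^1 contributes only a log r term and does not affect the order. ρ = 4.
Therefore ρ = 4.

Order ρ = 4.


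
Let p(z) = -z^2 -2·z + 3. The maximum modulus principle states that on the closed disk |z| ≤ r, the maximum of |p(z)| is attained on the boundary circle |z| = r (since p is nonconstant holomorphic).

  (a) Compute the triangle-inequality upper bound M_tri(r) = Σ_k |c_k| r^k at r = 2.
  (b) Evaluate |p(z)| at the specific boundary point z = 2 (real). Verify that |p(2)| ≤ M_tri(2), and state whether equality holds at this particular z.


Coefficients: c_0 = 3, c_1 = -2, c_2 = -1. Radius r = 2.
Part (a). Triangle bound: M_tri(r) = Σ_k |c_k| r^k
  = |3|·2^0 + |-2|·2^1 + |-1|·2^2
  = 3 + 4 + 4 = 11.
This bounds M(r) := max_{|z|=r} |p(z)| from above; equality holds iff all terms c_k z^k can be made to align in phase at a single z on |z|=r.
Part (b). At z = 2 (real, on the circle |z| = r):
  p(2) = (3)·2^0 + (-2)·2^1 + (-1)·2^2 = -5.
  |p(2)| = 5.
Check: |p(2)| = 5 ≤ 11 = M_tri(2). ✓ Equality does not hold at z = 2 (the coefficients have mixed signs, so the terms do not all align in phase there).

M_tri(2) = 11; |p(2)| = 5; equality at z=2: no.


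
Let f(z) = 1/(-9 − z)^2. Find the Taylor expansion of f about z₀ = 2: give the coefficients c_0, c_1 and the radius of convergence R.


Let w = z − z₀, so z = z₀ + w.
Then -9 − z = -9 − (z₀ + w) = (-9 − z₀) − w = -11 − w.
f(z) = 1/(-11 − w)^2 = (1/(-11)^2) · (1 − w/(-11))^{−2}.
By the binomial series (1−u)^{−2} = Σ_{n≥0} C(n+1, 1) u^n for |u|<1, with u = w/(-11):
  c_n = C(n+1, 1) / (-11)^(n+2).
  c_0 = 1/(-11)^2 = 1/121.
  c_1 = 2/(-11)^3 = -2/1331.
The series is valid for |w/d| < 1, i.e. |z − z₀| < |d|.
Radius of convergence: R = |-9 − z₀| = |-11| = 11 (distance from z₀ to the singularity z = -9).

c_0 = 1/121, c_1 = -2/1331; R = 11.


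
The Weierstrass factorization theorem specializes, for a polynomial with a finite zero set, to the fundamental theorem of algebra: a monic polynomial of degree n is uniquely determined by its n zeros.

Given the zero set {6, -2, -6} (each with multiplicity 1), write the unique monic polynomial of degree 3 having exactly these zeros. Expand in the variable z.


The polynomial is p(z) = ∏_{α ∈ S} (z − α), where S = {6, -2, -6}.
Expanding the product yields: p(z) = z^3 + 2·z^2 -36·z -72.
The resulting polynomial has degree 3 and real coefficients as required.

p(z) = z^3 + 2·z^2 -36·z -72.


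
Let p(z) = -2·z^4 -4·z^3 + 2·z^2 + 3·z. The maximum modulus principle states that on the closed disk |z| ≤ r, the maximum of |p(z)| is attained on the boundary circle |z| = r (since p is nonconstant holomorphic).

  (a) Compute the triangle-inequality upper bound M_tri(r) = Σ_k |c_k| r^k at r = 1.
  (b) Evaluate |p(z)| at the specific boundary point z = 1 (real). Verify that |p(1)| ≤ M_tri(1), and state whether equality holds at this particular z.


Coefficients: c_0 = 0, c_1 = 3, c_2 = 2, c_3 = -4, c_4 = -2. Radius r = 1.
Part (a). Triangle bound: M_tri(r) = Σ_k |c_k| r^k
  = |0|·1^0 + |3|·1^1 + |2|·1^2 + |-4|·1^3 + |-2|·1^4
  = 0 + 3 + 2 + 4 + 2 = 11.
This bounds M(r) := max_{|z|=r} |p(z)| from above; equality holds iff all terms c_k z^k can be made to align in phase at a single z on |z|=r.
Part (b). At z = 1 (real, on the circle |z| = r):
  p(1) = (0)·1^0 + (3)·1^1 + (2)·1^2 + (-4)·1^3 + (-2)·1^4 = -1.
  |p(1)| = 1.
Check: |p(1)| = 1 ≤ 11 = M_tri(1). ✓ Equality does not hold at z = 1 (the coefficients have mixed signs, so the terms do not all align in phase there).

M_tri(1) = 11; |p(1)| = 1; equality at z=1: no.


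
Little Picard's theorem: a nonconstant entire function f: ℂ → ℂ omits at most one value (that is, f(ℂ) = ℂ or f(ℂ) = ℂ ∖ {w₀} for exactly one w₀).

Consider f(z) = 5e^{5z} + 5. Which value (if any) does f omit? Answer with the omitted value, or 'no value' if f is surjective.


Little Picard bounds the complement of f(ℂ) to at most one point.
e^{5z} is never zero on ℂ, so 5·e^{5z} takes every value in ℂ ∖ {0}. Adding 5 shifts the range to ℂ ∖ {5}. Thus f omits exactly the value 5.

Omitted value: 5.


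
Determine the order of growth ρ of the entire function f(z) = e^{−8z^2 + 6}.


|e^{−8z^2 + 6}| = e^{Re(-8·z^2) + 6} ≤ e^{8|z|^2 + 6} = e^{8r^2 + 6} on |z| = r, so ρ ≤ 2. Choosing z on |z|=r so that -8·z^2 is real positive (always possible by picking arg z appropriately) gives |f(z)| = e^{8r^2 + 6}, matching the bound. The additive constant 6 does not affect log log M(r) ~ 2·log r. Hence ρ = 2.
Therefore ρ = 2.

Order ρ = 2.


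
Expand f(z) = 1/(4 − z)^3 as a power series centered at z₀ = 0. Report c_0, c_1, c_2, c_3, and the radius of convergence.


Let w = z − z₀, so z = z₀ + w.
Then 4 − z = 4 − (z₀ + w) = (4 − z₀) − w = 4 − w.
f(z) = 1/(4 − w)^3 = (1/(4)^3) · (1 − w/(4))^{−3}.
By the binomial series (1−u)^{−3} = Σ_{n≥0} C(n+2, 2) u^n for |u|<1, with u = w/(4):
  c_n = C(n+2, 2) / (4)^(n+3).
  c_0 = 1/(4)^3 = 1/64.
  c_1 = 3/(4)^4 = 3/256.
  c_2 = 6/(4)^5 = 3/512.
  c_3 = 10/(4)^6 = 5/2048.
The series is valid for |w/d| < 1, i.e. |z − z₀| < |d|.
Radius of convergence: R = |4 − z₀| = |4| = 4 (distance from z₀ to the singularity z = 4).

c_0 = 1/64, c_1 = 3/256, c_2 = 3/512, c_3 = 5/2048; R = 4.


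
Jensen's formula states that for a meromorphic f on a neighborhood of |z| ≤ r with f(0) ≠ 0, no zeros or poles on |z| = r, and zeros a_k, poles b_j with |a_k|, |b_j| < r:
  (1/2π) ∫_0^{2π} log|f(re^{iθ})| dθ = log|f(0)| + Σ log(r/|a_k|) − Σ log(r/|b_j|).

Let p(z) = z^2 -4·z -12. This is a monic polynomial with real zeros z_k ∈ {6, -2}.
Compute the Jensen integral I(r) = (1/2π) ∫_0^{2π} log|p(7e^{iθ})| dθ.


Zeros: -2, 6; r = 7.
Inside |z| < r: -2, 6. Outside (|z| ≥ r): ∅.
p(0) = -12, so log|p(0)| = log(12) = 2.4849.
Apply Jensen: I(r) = log|p(0)| + Σ_k log(r/|z_k|), summed over zeros inside |z| < r.
  log(r/|z_k|) for z_k = 6: log(7/6) = 0.1542
  log(r/|z_k|) for z_k = -2: log(7/2) = 1.2528
Sum over inside zeros: 1.4069.
I(r) = log|p(0)| + (inside sum) = 2.4849 + 1.4069 = 3.8918.
Closed form (all zeros inside, monic): I(r) = n·log(r) = 2·log(7) = 3.8918. ✓

I(r) ≈ 3.8918.


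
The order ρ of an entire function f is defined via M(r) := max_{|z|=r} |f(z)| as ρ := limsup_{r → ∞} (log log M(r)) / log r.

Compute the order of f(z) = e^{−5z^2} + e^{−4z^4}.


Each summand is entire of order 2 and 4 respectively (as in the single-exponential case). The order of a sum is at most the max of the orders, so ρ ≤ 4. For the lower bound: on |z|=r choose arg z so that -4z^4 is real positive; then |e^{-4z^4}| = e^{4r^4} while |e^{-5z^2}| ≤ e^{5r^2} = o(e^{4r^4}). So |f| ≥ e^{4r^4}(1 − o(1)) and ρ ≥ 4. Hence ρ = max(2, 4) = 4.
Therefore ρ = 4.

Order ρ = 4.


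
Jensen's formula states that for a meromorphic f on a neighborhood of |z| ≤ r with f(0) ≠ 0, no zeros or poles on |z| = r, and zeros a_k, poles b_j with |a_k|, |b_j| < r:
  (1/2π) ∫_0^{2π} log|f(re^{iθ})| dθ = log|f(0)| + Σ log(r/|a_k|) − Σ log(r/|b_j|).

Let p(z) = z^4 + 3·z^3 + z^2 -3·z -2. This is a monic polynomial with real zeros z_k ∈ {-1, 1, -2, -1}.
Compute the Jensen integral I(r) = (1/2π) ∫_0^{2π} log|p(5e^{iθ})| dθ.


Zeros: -2, -1, -1, 1; r = 5.
Inside |z| < r: -2, -1, -1, 1. Outside (|z| ≥ r): ∅.
p(0) = -2, so log|p(0)| = log(2) = 0.6931.
Apply Jensen: I(r) = log|p(0)| + Σ_k log(r/|z_k|), summed over zeros inside |z| < r.
  log(r/|z_k|) for z_k = -1: log(5/1) = 1.6094
  log(r/|z_k|) for z_k = 1: log(5/1) = 1.6094
  log(r/|z_k|) for z_k = -2: log(5/2) = 0.9163
  log(r/|z_k|) for z_k = -1: log(5/1) = 1.6094
Sum over inside zeros: 5.7446.
I(r) = log|p(0)| + (inside sum) = 0.6931 + 5.7446 = 6.4378.
Closed form (all zeros inside, monic): I(r) = n·log(r) = 4·log(5) = 6.4378. ✓

I(r) ≈ 6.4378.


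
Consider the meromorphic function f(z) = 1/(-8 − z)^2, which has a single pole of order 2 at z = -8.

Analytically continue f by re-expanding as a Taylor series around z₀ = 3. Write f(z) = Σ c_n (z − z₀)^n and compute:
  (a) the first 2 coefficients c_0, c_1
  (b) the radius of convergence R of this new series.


Let w = z − z₀, so z = z₀ + w.
Then -8 − z = -8 − (z₀ + w) = (-8 − z₀) − w = -11 − w.
f(z) = 1/(-11 − w)^2 = (1/(-11)^2) · (1 − w/(-11))^{−2}.
By the binomial series (1−u)^{−2} = Σ_{n≥0} C(n+1, 1) u^n for |u|<1, with u = w/(-11):
  c_n = C(n+1, 1) / (-11)^(n+2).
  c_0 = 1/(-11)^2 = 1/121.
  c_1 = 2/(-11)^3 = -2/1331.
The series is valid for |w/d| < 1, i.e. |z − z₀| < |d|.
Radius of convergence: R = |-8 − z₀| = |-11| = 11 (distance from z₀ to the singularity z = -8).

c_0 = 1/121, c_1 = -2/1331; R = 11.


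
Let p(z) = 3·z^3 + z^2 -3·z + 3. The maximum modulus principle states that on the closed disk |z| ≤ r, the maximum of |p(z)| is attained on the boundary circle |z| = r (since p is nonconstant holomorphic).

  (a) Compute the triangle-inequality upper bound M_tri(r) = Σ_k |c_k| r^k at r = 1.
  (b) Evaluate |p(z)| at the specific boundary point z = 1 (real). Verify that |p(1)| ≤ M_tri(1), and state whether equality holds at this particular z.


Coefficients: c_0 = 3, c_1 = -3, c_2 = 1, c_3 = 3. Radius r = 1.
Part (a). Triangle bound: M_tri(r) = Σ_k |c_k| r^k
  = |3|·1^0 + |-3|·1^1 + |1|·1^2 + |3|·1^3
  = 3 + 3 + 1 + 3 = 10.
This bounds M(r) := max_{|z|=r} |p(z)| from above; equality holds iff all terms c_k z^k can be made to align in phase at a single z on |z|=r.
Part (b). At z = 1 (real, on the circle |z| = r):
  p(1) = (3)·1^0 + (-3)·1^1 + (1)·1^2 + (3)·1^3 = 4.
  |p(1)| = 4.
Check: |p(1)| = 4 ≤ 10 = M_tri(1). ✓ Equality does not hold at z = 1 (the coefficients have mixed signs, so the terms do not all align in phase there).

M_tri(1) = 10; |p(1)| = 4; equality at z=1: no.


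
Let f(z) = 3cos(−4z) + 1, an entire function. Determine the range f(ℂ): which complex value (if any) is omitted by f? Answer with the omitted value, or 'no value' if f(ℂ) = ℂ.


Little Picard bounds the complement of f(ℂ) to at most one point.
cos is entire and surjective onto ℂ: for every w ∈ ℂ, cos(ζ) = w has a solution ζ ∈ ℂ (e.g., via the complex inverse arccos). With ζ = −4z this gives z = ζ/(-4). Then 3·cos(−4z) takes every value in 3·ℂ = ℂ, and adding 1 is a bijection of ℂ. So f is surjective and omits no value. (Note: only on the real line is cos bounded by [−1, 1].)

Omitted value: no value.


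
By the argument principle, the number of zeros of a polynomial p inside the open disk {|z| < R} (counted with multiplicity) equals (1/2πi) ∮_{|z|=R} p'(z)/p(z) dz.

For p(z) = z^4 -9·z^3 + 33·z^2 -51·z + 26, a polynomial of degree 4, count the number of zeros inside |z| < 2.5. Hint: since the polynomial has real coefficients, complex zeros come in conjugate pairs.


The zeros of p are: 1, 2, (3 + 2i), (3 - 2i).
Their magnitudes are: 1, 2, 3.606, 3.606.
Zeros with |z| < R = 2.5: 1, 2.
Count = 2.
By the argument principle, (1/2πi) ∮_{|z|=R} p'(z)/p(z) dz equals exactly this count.

Number of zeros inside |z| < 2.5: 2.


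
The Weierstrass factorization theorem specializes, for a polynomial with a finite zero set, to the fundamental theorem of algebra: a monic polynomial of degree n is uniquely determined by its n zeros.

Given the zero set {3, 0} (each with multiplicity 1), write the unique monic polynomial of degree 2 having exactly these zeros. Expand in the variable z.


The polynomial is p(z) = ∏_{α ∈ S} (z − α), where S = {3, 0}.
Expanding the product yields: p(z) = z^2 -3·z.
The resulting polynomial has degree 2 and real coefficients as required.

p(z) = z^2 -3·z.


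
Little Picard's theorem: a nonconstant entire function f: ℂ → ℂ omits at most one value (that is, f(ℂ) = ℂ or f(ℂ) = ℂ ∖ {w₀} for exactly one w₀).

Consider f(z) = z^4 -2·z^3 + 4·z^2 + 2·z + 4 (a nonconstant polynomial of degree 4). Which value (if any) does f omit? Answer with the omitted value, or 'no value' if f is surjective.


Little Picard bounds the complement of f(ℂ) to at most one point.
For every w ∈ ℂ, the equation p(z) − w = 0 is a nonconstant polynomial in z and hence has at least one root by the fundamental theorem of algebra. So p is surjective onto ℂ, omitting no value.

Omitted value: no value.


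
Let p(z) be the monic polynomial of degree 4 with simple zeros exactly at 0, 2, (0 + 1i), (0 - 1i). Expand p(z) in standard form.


The polynomial is p(z) = ∏_{α ∈ S} (z − α), where S = {0, 2, (0 + 1i), (0 - 1i)}.
Expanding the product yields: p(z) = z^4 -2·z^3 + z^2 -2·z.
Note conjugate pairs combine to real quadratics: (z − (0+1i))(z − (0−1i)) = z² + 1.
The resulting polynomial has degree 4 and real coefficients as required.

p(z) = z^4 -2·z^3 + z^2 -2·z.


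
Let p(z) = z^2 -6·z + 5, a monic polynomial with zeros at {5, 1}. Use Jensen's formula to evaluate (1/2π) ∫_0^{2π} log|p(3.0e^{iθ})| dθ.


Zeros: 1, 5; r = 3.0.
Inside |z| < r: 1. Outside (|z| ≥ r): 5.
p(0) = 5, so log|p(0)| = log(5) = 1.6094.
Apply Jensen: I(r) = log|p(0)| + Σ_k log(r/|z_k|), summed over zeros inside |z| < r.
  log(r/|z_k|) for z_k = 1: log(3.0/1) = 1.0986
  Outside zeros (5) contribute nothing to the Jensen sum.
Sum over inside zeros: 1.0986.
I(r) = log|p(0)| + (inside sum) = 1.6094 + 1.0986 = 2.7081.
Note: since some zeros are outside |z| ≤ r, the simplified n·log(r) form does NOT apply — only the inside zeros contribute.

I(r) ≈ 2.7081.


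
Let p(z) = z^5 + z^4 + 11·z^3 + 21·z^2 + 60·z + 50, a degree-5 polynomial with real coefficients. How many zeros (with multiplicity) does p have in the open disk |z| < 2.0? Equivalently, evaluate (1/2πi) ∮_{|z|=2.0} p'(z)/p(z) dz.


The zeros of p are: (1 + 3i), (1 - 3i), -1, (-1 + 2i), (-1 - 2i).
Their magnitudes are: 3.162, 3.162, 1, 2.236, 2.236.
Zeros with |z| < R = 2.0: -1.
Count = 1.
By the argument principle, (1/2πi) ∮_{|z|=R} p'(z)/p(z) dz equals exactly this count.

Number of zeros inside |z| < 2.0: 1.


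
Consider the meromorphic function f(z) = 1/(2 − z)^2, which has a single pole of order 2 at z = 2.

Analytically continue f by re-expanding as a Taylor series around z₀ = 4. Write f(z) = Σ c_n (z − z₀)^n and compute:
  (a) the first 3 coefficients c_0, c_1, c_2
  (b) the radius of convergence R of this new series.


Let w = z − z₀, so z = z₀ + w.
Then 2 − z = 2 − (z₀ + w) = (2 − z₀) − w = -2 − w.
f(z) = 1/(-2 − w)^2 = (1/(-2)^2) · (1 − w/(-2))^{−2}.
By the binomial series (1−u)^{−2} = Σ_{n≥0} C(n+1, 1) u^n for |u|<1, with u = w/(-2):
  c_n = C(n+1, 1) / (-2)^(n+2).
  c_0 = 1/(-2)^2 = 1/4.
  c_1 = 2/(-2)^3 = -1/4.
  c_2 = 3/(-2)^4 = 3/16.
The series is valid for |w/d| < 1, i.e. |z − z₀| < |d|.
Radius of convergence: R = |2 − z₀| = |-2| = 2 (distance from z₀ to the singularity z = 2).

c_0 = 1/4, c_1 = -1/4, c_2 = 3/16; R = 2.


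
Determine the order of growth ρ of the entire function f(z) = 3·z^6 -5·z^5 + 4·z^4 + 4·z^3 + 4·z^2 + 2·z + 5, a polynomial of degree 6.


|f(z)| ≤ Σ|c_k|·r^k = O(r^6) as r → ∞. Polynomial growth is O(e^{r^ε}) for every ε > 0 (since r^6/e^{r^ε} → 0), so ρ ≤ ε for all ε > 0, i.e. ρ = 0. Every nonconstant polynomial has order 0.
Therefore ρ = 0.

Order ρ = 0.


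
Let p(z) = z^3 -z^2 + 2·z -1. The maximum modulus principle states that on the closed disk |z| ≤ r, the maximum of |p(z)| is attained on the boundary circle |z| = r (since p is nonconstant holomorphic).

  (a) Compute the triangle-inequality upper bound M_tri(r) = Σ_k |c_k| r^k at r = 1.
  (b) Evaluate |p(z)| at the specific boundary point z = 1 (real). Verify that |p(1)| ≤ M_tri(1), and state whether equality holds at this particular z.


Coefficients: c_0 = -1, c_1 = 2, c_2 = -1, c_3 = 1. Radius r = 1.
Part (a). Triangle bound: M_tri(r) = Σ_k |c_k| r^k
  = |-1|·1^0 + |2|·1^1 + |-1|·1^2 + |1|·1^3
  = 1 + 2 + 1 + 1 = 5.
This bounds M(r) := max_{|z|=r} |p(z)| from above; equality holds iff all terms c_k z^k can be made to align in phase at a single z on |z|=r.
Part (b). At z = 1 (real, on the circle |z| = r):
  p(1) = (-1)·1^0 + (2)·1^1 + (-1)·1^2 + (1)·1^3 = 1.
  |p(1)| = 1.
Check: |p(1)| = 1 ≤ 5 = M_tri(1). ✓ Equality does not hold at z = 1 (the coefficients have mixed signs, so the terms do not all align in phase there).

M_tri(1) = 5; |p(1)| = 1; equality at z=1: no.


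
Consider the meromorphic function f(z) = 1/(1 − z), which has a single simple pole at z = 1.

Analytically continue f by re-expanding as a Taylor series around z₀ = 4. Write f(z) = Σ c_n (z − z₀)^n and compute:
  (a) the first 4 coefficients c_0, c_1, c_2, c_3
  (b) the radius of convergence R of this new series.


Let w = z − z₀, so z = z₀ + w.
Then 1 − z = 1 − (z₀ + w) = (1 − z₀) − w = -3 − w.
f(z) = 1/(-3 − w) = (1/(-3)) · 1/(1 − w/(-3)) = Σ_{n≥0} w^n / (-3)^(n+1).
So c_n = 1/(-3)^(n+1):
  c_0 = 1/(-3)^1 = -1/3.
  c_1 = 1/(-3)^2 = 1/9.
  c_2 = 1/(-3)^3 = -1/27.
  c_3 = 1/(-3)^4 = 1/81.
The series is valid for |w/d| < 1, i.e. |z − z₀| < |d|.
Radius of convergence: R = |1 − z₀| = |-3| = 3 (distance from z₀ to the singularity z = 1).

c_0 = -1/3, c_1 = 1/9, c_2 = -1/27, c_3 = 1/81; R = 3.


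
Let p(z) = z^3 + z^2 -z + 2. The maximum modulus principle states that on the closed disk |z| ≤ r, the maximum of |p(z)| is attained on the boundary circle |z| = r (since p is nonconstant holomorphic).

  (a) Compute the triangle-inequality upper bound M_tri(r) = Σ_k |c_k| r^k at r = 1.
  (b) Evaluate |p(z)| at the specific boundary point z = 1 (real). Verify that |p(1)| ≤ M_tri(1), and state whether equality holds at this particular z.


Coefficients: c_0 = 2, c_1 = -1, c_2 = 1, c_3 = 1. Radius r = 1.
Part (a). Triangle bound: M_tri(r) = Σ_k |c_k| r^k
  = |2|·1^0 + |-1|·1^1 + |1|·1^2 + |1|·1^3
  = 2 + 1 + 1 + 1 = 5.
This bounds M(r) := max_{|z|=r} |p(z)| from above; equality holds iff all terms c_k z^k can be made to align in phase at a single z on |z|=r.
Part (b). At z = 1 (real, on the circle |z| = r):
  p(1) = (2)·1^0 + (-1)·1^1 + (1)·1^2 + (1)·1^3 = 3.
  |p(1)| = 3.
Check: |p(1)| = 3 ≤ 5 = M_tri(1). ✓ Equality does not hold at z = 1 (the coefficients have mixed signs, so the terms do not all align in phase there).

M_tri(1) = 5; |p(1)| = 3; equality at z=1: no.


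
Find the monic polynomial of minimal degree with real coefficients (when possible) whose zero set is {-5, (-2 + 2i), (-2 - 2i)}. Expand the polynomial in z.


The polynomial is p(z) = ∏_{α ∈ S} (z − α), where S = {-5, (-2 + 2i), (-2 - 2i)}.
Expanding the product yields: p(z) = z^3 + 9·z^2 + 28·z + 40.
Note conjugate pairs combine to real quadratics: (z − (-2+2i))(z − (-2−2i)) = z² + 4z + 8.
The resulting polynomial has degree 3 and real coefficients as required.

p(z) = z^3 + 9·z^2 + 28·z + 40.


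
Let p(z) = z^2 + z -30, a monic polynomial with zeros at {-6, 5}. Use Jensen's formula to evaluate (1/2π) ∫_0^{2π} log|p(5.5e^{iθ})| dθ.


Zeros: -6, 5; r = 5.5.
Inside |z| < r: 5. Outside (|z| ≥ r): -6.
p(0) = -30, so log|p(0)| = log(30) = 3.4012.
Apply Jensen: I(r) = log|p(0)| + Σ_k log(r/|z_k|), summed over zeros inside |z| < r.
  log(r/|z_k|) for z_k = 5: log(5.5/5) = 0.0953
  Outside zeros (-6) contribute nothing to the Jensen sum.
Sum over inside zeros: 0.0953.
I(r) = log|p(0)| + (inside sum) = 3.4012 + 0.0953 = 3.4965.
Note: since some zeros are outside |z| ≤ r, the simplified n·log(r) form does NOT apply — only the inside zeros contribute.

I(r) ≈ 3.4965.


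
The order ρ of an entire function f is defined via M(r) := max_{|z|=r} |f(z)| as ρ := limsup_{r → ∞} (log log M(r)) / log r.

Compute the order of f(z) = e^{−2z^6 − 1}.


|e^{−2z^6 − 1}| = e^{Re(-2·z^6) + -1} ≤ e^{2|z|^6 + -1} = e^{2r^6 + -1} on |z| = r, so ρ ≤ 6. Choosing z on |z|=r so that -2·z^6 is real positive (always possible by picking arg z appropriately) gives |f(z)| = e^{2r^6 + -1}, matching the bound. The additive constant -1 does not affect log log M(r) ~ 6·log r. Hence ρ = 6.
Therefore ρ = 6.

Order ρ = 6.


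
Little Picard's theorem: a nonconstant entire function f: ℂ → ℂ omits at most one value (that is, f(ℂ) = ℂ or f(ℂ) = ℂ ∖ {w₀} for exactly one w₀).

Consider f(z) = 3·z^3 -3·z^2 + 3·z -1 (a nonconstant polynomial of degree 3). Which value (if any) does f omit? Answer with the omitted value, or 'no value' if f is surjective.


Little Picard bounds the complement of f(ℂ) to at most one point.
For every w ∈ ℂ, the equation p(z) − w = 0 is a nonconstant polynomial in z and hence has at least one root by the fundamental theorem of algebra. So p is surjective onto ℂ, omitting no value.

Omitted value: no value.


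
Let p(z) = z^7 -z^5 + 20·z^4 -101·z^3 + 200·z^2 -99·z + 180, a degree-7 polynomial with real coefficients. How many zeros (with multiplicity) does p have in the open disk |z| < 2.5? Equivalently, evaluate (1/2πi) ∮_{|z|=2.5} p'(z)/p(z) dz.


The zeros of p are: (0 + 1i), (0 - 1i), (2 + 1i), (2 - 1i), (0 + 3i), (0 - 3i), -4.
Their magnitudes are: 1, 1, 2.236, 2.236, 3, 3, 4.
Zeros with |z| < R = 2.5: (0 + 1i), (0 - 1i), (2 + 1i), (2 - 1i).
Count = 4.
By the argument principle, (1/2πi) ∮_{|z|=R} p'(z)/p(z) dz equals exactly this count.

Number of zeros inside |z| < 2.5: 4.


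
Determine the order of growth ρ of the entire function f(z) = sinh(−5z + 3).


sinh(w) is a linear combination of e^{iw} and e^{−iw} (or e^w, e^{−w} in the hyperbolic case), so |sinh(w)| ≤ e^{|w|}. With w = −5z + 3, |w| ≤ 5|z| + 3 = 5r + 3 on |z| = r, giving M(r) ≤ e^{5r + 3}, so ρ ≤ 1. On a suitable ray (z = it for sin/cos; z = t for sinh/cosh, t real → ∞), |sinh(−5z + 3)| grows like e^{5|t|}/2, so ρ ≥ 1. Hence ρ = 1.
Therefore ρ = 1.

Order ρ = 1.


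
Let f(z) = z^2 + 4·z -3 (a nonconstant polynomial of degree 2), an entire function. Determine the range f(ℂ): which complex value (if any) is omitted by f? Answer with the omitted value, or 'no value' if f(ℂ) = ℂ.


Little Picard bounds the complement of f(ℂ) to at most one point.
For every w ∈ ℂ, the equation p(z) − w = 0 is a nonconstant polynomial in z and hence has at least one root by the fundamental theorem of algebra. So p is surjective onto ℂ, omitting no value.

Omitted value: no value.


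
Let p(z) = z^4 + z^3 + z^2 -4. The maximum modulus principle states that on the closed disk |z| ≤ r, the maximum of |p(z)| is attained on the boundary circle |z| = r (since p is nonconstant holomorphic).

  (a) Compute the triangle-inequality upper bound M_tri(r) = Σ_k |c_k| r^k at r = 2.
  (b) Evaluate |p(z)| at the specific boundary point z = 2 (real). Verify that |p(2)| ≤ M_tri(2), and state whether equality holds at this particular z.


Coefficients: c_0 = -4, c_1 = 0, c_2 = 1, c_3 = 1, c_4 = 1. Radius r = 2.
Part (a). Triangle bound: M_tri(r) = Σ_k |c_k| r^k
  = |-4|·2^0 + |0|·2^1 + |1|·2^2 + |1|·2^3 + |1|·2^4
  = 4 + 0 + 4 + 8 + 16 = 32.
This bounds M(r) := max_{|z|=r} |p(z)| from above; equality holds iff all terms c_k z^k can be made to align in phase at a single z on |z|=r.
Part (b). At z = 2 (real, on the circle |z| = r):
  p(2) = (-4)·2^0 + (0)·2^1 + (1)·2^2 + (1)·2^3 + (1)·2^4 = 24.
  |p(2)| = 24.
Check: |p(2)| = 24 ≤ 32 = M_tri(2). ✓ Equality does not hold at z = 2 (the coefficients have mixed signs, so the terms do not all align in phase there).

M_tri(2) = 32; |p(2)| = 24; equality at z=2: no.
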